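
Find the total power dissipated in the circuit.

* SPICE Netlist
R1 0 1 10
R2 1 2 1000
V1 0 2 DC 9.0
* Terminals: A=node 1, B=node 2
Nodal analysis, taking node 2 as the 0 V reference.
Source V1 fixes V_0 = 9 V.
KCL at each unknown node (sum of currents leaving = 0; resistances in Ω):
  Node 1: (V_1 - 9)/10 + (V_1 - 0)/1000 = 0
Collecting terms: 0.101 × V_1 = 0.9  =>  V_1 = 8.911 V
Power in each resistor, P = (ΔV)²/R:
  P_R1 = (9 - 8.911)²/10 = 0.000794 W
  P_R2 = (8.911 - 0)²/1000 = 0.0794 W
P_total = P_R1 + P_R2 = 0.0802 W

Final answer: 0.0802 W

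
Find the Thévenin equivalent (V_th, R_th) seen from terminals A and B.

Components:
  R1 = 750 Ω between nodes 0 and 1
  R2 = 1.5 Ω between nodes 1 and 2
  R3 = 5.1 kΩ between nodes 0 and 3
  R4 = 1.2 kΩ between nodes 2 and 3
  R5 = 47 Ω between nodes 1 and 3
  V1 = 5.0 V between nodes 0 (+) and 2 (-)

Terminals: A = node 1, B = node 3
Step 1 — V_th is the open-circuit voltage V_A - V_B (nothing connected across the terminals).
Nodal analysis, taking node 2 as the 0 V reference.
Source V1 fixes V_0 = 5 V.
KCL at each unknown node (sum of currents leaving = 0; resistances in Ω):
  Node 1: (V_1 - 5)/750 + (V_1 - 0)/1.5 + (V_1 - V_3)/47 = 0
  Node 3: (V_3 - 5)/5100 + (V_3 - 0)/1200 + (V_3 - V_1)/47 = 0
Collecting terms (coefficients in siemens):
  0.6893·V_1 - 0.02128·V_3 = 0.006667
  0.02231·V_3 - 0.02128·V_1 = 0.0009804
Determinant D = (0.6893)(0.02231) - (-0.02128)(-0.02128) = 0.01492
V_1 = [(0.006667)(0.02231) - (-0.02128)(0.0009804)]/D = 0.01136 V
V_3 = [(0.6893)(0.0009804) - (0.006667)(-0.02128)]/D = 0.05479 V
V_th = V_1 - V_3 = 0.01136 - 0.05479 = -0.04343 V
Step 2 — R_th: zero the source — replace V1 by a short circuit (node 2 merges into node 0) — and find the resistance seen between A (node 1) and B (node 3).
Reduce the network between node 1 (A) and node 3 (B) by series/parallel combination:
  Rp1 = R1 ‖ R2 (parallel, both between nodes 0 and 1) = 1/(1/750 + 1/1.5) = 1.497 Ω
  Rp2 = R3 ‖ R4 (parallel, both between nodes 0 and 3) = 1/(1/5100 + 1/1200) = 971.4 Ω
  Rs1 = Rp1 + Rp2 (series, joined only at node 0) = 1.497 + 971.4 = 972.9 Ω
  Rp3 = R5 ‖ Rs1 (parallel, both between nodes 1 and 3) = 1/(1/47 + 1/972.9) = 44.83 Ω
R_th = 44.83 Ω

Final answer: V_th = -0.04343 V, R_th = 44.83 Ω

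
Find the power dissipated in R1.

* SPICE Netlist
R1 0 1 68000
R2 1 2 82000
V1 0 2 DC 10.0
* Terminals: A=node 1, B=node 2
Nodal analysis, taking node 2 as the 0 V reference.
Source V1 fixes V_0 = 10 V.
KCL at each unknown node (sum of currents leaving = 0; resistances in Ω):
  Node 1: (V_1 - 10)/68000 + (V_1 - 0)/82000 = 0
Collecting terms: 0.0000269 × V_1 = 0.0001471  =>  V_1 = 5.467 V
I_R1 = (V_0 - V_1)/R1 = (10 - 5.467)/68000 = 0.00006667 A
P_R1 = I_R1² × R1 = (0.00006667)² × 68000 = 0.0003022 W

Final answer: 0.0003022 W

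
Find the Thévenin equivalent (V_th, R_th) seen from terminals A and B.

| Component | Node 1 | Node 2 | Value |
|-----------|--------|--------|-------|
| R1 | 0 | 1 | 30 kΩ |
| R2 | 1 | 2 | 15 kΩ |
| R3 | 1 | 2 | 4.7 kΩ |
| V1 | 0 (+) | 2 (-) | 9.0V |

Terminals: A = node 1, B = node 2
Step 1 — V_th is the open-circuit voltage V_A - V_B (nothing connected across the terminals).
Nodal analysis, taking node 2 as the 0 V reference.
Source V1 fixes V_0 = 9 V.
KCL at each unknown node (sum of currents leaving = 0; resistances in Ω):
  Node 1: (V_1 - 9)/30000 + (V_1 - 0)/15000 + (V_1 - 0)/4700 = 0
Collecting terms: 0.0003128 × V_1 = 0.0003  =>  V_1 = 0.9592 V
V_th = V_1 - V_2 = 0.9592 - 0 = 0.9592 V
Step 2 — R_th: zero the source — replace V1 by a short circuit (node 2 merges into node 0) — and find the resistance seen between A (node 1) and B (node 0).
Reduce the network between node 1 (A) and node 0 (B) by series/parallel combination:
  Rp1 = R1 ‖ R2 ‖ R3 (parallel, all between nodes 0 and 1) = 1/(1/30000 + 1/15000 + 1/4700) = 3197 Ω
R_th = 3.197 kΩ

Final answer: V_th = 0.9592 V, R_th = 3.197 kΩ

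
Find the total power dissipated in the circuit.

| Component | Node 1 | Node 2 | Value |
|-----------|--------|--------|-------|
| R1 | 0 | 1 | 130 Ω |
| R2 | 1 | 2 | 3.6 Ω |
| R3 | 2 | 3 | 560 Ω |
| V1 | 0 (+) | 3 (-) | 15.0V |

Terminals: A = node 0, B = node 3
Nodal analysis, taking node 3 as the 0 V reference.
Source V1 fixes V_0 = 15 V.
KCL at each unknown node (sum of currents leaving = 0; resistances in Ω):
  Node 1: (V_1 - 15)/130 + (V_1 - V_2)/3.6 = 0
  Node 2: (V_2 - V_1)/3.6 + (V_2 - 0)/560 = 0
Collecting terms (coefficients in siemens):
  0.2855·V_1 - 0.2778·V_2 = 0.1154
  0.2796·V_2 - 0.2778·V_1 = 0
Determinant D = (0.2855)(0.2796) - (-0.2778)(-0.2778) = 0.002647
V_1 = [(0.1154)(0.2796) - (-0.2778)(0)]/D = 12.19 V
V_2 = [(0.2855)(0) - (0.1154)(-0.2778)]/D = 12.11 V
Power in each resistor, P = (ΔV)²/R:
  P_R1 = (15 - 12.19)²/130 = 0.0608 W
  P_R2 = (12.19 - 12.11)²/3.6 = 0.001684 W
  P_R3 = (12.11 - 0)²/560 = 0.2619 W
P_total = P_R1 + P_R2 + P_R3 = 0.3244 W

Final answer: 0.3244 W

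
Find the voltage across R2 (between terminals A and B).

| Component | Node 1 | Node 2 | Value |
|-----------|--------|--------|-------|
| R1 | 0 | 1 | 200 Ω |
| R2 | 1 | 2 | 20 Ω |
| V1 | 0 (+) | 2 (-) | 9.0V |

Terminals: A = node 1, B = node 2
R1 and R2 are in series across V1 (node 0 → node 1 → node 2), and the output A–B is taken across R2, so this is a voltage divider.
Series current: I = V1/(R1 + R2) = 9/(200 + 20) = 9/220 = 0.04091 A
V_R2 = I × R2 = V1 × R2/(R1 + R2) = 9 × 20/220 = 0.8182 V

Final answer: 0.8182 V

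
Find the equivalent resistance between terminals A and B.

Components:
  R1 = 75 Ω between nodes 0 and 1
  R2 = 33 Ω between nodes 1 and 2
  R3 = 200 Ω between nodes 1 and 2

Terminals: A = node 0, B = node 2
Reduce the network between node 0 (A) and node 2 (B) by series/parallel combination:
  Rp1 = R2 ‖ R3 (parallel, both between nodes 1 and 2) = 1/(1/33 + 1/200) = 28.33 Ω
  Rs1 = R1 + Rp1 (series, joined only at node 1) = 75 + 28.33 = 103.3 Ω
R_eq = 103.3 Ω

Final answer: 103.3 Ω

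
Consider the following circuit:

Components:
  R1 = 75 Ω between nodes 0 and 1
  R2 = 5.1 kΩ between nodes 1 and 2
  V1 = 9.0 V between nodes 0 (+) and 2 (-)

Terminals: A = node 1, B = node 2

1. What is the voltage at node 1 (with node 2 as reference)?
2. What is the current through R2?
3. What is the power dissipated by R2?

Nodal analysis, taking node 2 as the 0 V reference.
Source V1 fixes V_0 = 9 V.
KCL at each unknown node (sum of currents leaving = 0; resistances in Ω):
  Node 1: (V_1 - 9)/75 + (V_1 - 0)/5100 = 0
Collecting terms: 0.01353 × V_1 = 0.12  =>  V_1 = 8.87 V
Part 1:
  Read off the nodal solution: V_1 = 8.87 V
Part 2:
  I_R2 = (V_1 - V_2)/R2 = (8.87 - 0)/5100 = 0.001739 A
  Magnitude: I_R2 = 0.001739 A
Part 3:
  I_R2 = (V_1 - V_2)/R2 = (8.87 - 0)/5100 = 0.001739 A
  P_R2 = I_R2² × R2 = (0.001739)² × 5100 = 0.01543 W

Final answers:
1. V_1 = 8.87 V
2. I_R2 = 0.001739 A
3. P_R2 = 0.01543 W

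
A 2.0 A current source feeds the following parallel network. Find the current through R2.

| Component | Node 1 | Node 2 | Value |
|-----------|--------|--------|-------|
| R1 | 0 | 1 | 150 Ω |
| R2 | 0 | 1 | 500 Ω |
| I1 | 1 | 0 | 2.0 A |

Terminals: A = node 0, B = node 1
All resistors sit directly between nodes 0 and 1, so they are in parallel and share one voltage V; the full source current 2 A splits among them.
1/R_par = 1/150 + 1/500 = 0.008667 S  =>  R_par = 115.4 Ω
V = I × R_par = 2 × 115.4 = 230.8 V
I_R2 = V/R2 = 230.8/500 = 0.4615 A

Final answer: 0.4615 A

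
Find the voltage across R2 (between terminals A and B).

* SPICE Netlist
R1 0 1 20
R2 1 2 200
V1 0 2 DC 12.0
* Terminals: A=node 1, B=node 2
R1 and R2 are in series across V1 (node 0 → node 1 → node 2), and the output A–B is taken across R2, so this is a voltage divider.
Series current: I = V1/(R1 + R2) = 12/(20 + 200) = 12/220 = 0.05455 A
V_R2 = I × R2 = V1 × R2/(R1 + R2) = 12 × 200/220 = 10.91 V

Final answer: 10.91 V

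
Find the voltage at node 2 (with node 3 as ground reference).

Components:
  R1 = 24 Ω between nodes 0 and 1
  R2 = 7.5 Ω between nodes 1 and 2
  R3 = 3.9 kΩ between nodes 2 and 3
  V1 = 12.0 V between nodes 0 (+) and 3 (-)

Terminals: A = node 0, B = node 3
Nodal analysis, taking node 3 as the 0 V reference.
Source V1 fixes V_0 = 12 V.
KCL at each unknown node (sum of currents leaving = 0; resistances in Ω):
  Node 1: (V_1 - 12)/24 + (V_1 - V_2)/7.5 = 0
  Node 2: (V_2 - V_1)/7.5 + (V_2 - 0)/3900 = 0
Collecting terms (coefficients in siemens):
  0.175·V_1 - 0.1333·V_2 = 0.5
  0.1336·V_2 - 0.1333·V_1 = 0
Determinant D = (0.175)(0.1336) - (-0.1333)(-0.1333) = 0.0056
V_1 = [(0.5)(0.1336) - (-0.1333)(0)]/D = 11.93 V
V_2 = [(0.175)(0) - (0.5)(-0.1333)]/D = 11.9 V
The requested potential is V_2 = 11.9 V.

Final answer: V_2 = 11.9 V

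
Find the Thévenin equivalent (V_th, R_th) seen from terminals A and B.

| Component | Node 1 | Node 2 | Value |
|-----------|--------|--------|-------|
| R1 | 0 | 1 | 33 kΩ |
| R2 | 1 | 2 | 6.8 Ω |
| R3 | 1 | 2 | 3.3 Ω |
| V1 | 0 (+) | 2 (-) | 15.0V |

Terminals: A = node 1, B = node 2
Step 1 — V_th is the open-circuit voltage V_A - V_B (nothing connected across the terminals).
Nodal analysis, taking node 2 as the 0 V reference.
Source V1 fixes V_0 = 15 V.
KCL at each unknown node (sum of currents leaving = 0; resistances in Ω):
  Node 1: (V_1 - 15)/33000 + (V_1 - 0)/6.8 + (V_1 - 0)/3.3 = 0
Collecting terms: 0.4501 × V_1 = 0.0004545  =>  V_1 = 0.00101 V
V_th = V_1 - V_2 = 0.00101 - 0 = 0.00101 V
Step 2 — R_th: zero the source — replace V1 by a short circuit (node 2 merges into node 0) — and find the resistance seen between A (node 1) and B (node 0).
Reduce the network between node 1 (A) and node 0 (B) by series/parallel combination:
  Rp1 = R1 ‖ R2 ‖ R3 (parallel, all between nodes 0 and 1) = 1/(1/33000 + 1/6.8 + 1/3.3) = 2.222 Ω
R_th = 2.222 Ω

Final answer: V_th = 0.00101 V, R_th = 2.222 Ω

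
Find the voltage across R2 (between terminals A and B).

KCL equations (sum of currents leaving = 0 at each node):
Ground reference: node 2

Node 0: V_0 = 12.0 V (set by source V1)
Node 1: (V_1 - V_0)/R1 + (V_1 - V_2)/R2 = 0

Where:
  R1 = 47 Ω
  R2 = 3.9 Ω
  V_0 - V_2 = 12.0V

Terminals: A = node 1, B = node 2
R1 and R2 are in series across V1 (node 0 → node 1 → node 2), and the output A–B is taken across R2, so this is a voltage divider.
Series current: I = V1/(R1 + R2) = 12/(47 + 3.9) = 12/50.9 = 0.2358 A
V_R2 = I × R2 = V1 × R2/(R1 + R2) = 12 × 3.9/50.9 = 0.9194 V

Final answer: 0.9194 V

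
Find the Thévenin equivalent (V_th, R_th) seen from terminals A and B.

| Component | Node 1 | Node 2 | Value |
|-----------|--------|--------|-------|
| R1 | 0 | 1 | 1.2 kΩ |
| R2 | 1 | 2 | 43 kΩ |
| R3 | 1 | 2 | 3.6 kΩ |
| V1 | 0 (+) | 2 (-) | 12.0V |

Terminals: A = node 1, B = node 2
Step 1 — V_th is the open-circuit voltage V_A - V_B (nothing connected across the terminals).
Nodal analysis, taking node 2 as the 0 V reference.
Source V1 fixes V_0 = 12 V.
KCL at each unknown node (sum of currents leaving = 0; resistances in Ω):
  Node 1: (V_1 - 12)/1200 + (V_1 - 0)/43000 + (V_1 - 0)/3600 = 0
Collecting terms: 0.001134 × V_1 = 0.01  =>  V_1 = 8.815 V
V_th = V_1 - V_2 = 8.815 - 0 = 8.815 V
Step 2 — R_th: zero the source — replace V1 by a short circuit (node 2 merges into node 0) — and find the resistance seen between A (node 1) and B (node 0).
Reduce the network between node 1 (A) and node 0 (B) by series/parallel combination:
  Rp1 = R1 ‖ R2 ‖ R3 (parallel, all between nodes 0 and 1) = 1/(1/1200 + 1/43000 + 1/3600) = 881.5 Ω
R_th = 881.5 Ω

Final answer: V_th = 8.815 V, R_th = 881.5 Ω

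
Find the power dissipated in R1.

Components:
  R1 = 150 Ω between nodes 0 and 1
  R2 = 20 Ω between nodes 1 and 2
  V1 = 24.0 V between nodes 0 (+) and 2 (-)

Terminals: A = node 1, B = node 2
Nodal analysis, taking node 2 as the 0 V reference.
Source V1 fixes V_0 = 24 V.
KCL at each unknown node (sum of currents leaving = 0; resistances in Ω):
  Node 1: (V_1 - 24)/150 + (V_1 - 0)/20 = 0
Collecting terms: 0.05667 × V_1 = 0.16  =>  V_1 = 2.824 V
I_R1 = (V_0 - V_1)/R1 = (24 - 2.824)/150 = 0.1412 A
P_R1 = I_R1² × R1 = (0.1412)² × 150 = 2.99 W

Final answer: 2.99 W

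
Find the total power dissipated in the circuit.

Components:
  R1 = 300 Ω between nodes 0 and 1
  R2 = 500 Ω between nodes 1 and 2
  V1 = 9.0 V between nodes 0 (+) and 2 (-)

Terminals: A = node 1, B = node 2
Nodal analysis, taking node 2 as the 0 V reference.
Source V1 fixes V_0 = 9 V.
KCL at each unknown node (sum of currents leaving = 0; resistances in Ω):
  Node 1: (V_1 - 9)/300 + (V_1 - 0)/500 = 0
Collecting terms: 0.005333 × V_1 = 0.03  =>  V_1 = 5.625 V
Power in each resistor, P = (ΔV)²/R:
  P_R1 = (9 - 5.625)²/300 = 0.03797 W
  P_R2 = (5.625 - 0)²/500 = 0.06328 W
P_total = P_R1 + P_R2 = 0.1013 W

Final answer: 0.1013 W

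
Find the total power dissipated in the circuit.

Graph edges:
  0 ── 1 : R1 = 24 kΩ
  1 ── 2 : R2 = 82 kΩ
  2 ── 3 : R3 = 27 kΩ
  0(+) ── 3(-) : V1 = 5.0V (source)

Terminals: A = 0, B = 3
Nodal analysis, taking node 3 as the 0 V reference.
Source V1 fixes V_0 = 5 V.
KCL at each unknown node (sum of currents leaving = 0; resistances in Ω):
  Node 1: (V_1 - 5)/24000 + (V_1 - V_2)/82000 = 0
  Node 2: (V_2 - V_1)/82000 + (V_2 - 0)/27000 = 0
Collecting terms (coefficients in siemens):
  0.00005386·V_1 - 0.0000122·V_2 = 0.0002083
  0.00004923·V_2 - 0.0000122·V_1 = 0
Determinant D = (0.00005386)(0.00004923) - (-0.0000122)(-0.0000122) = 0.000000002503
V_1 = [(0.0002083)(0.00004923) - (-0.0000122)(0)]/D = 4.098 V
V_2 = [(0.00005386)(0) - (0.0002083)(-0.0000122)]/D = 1.015 V
Power in each resistor, P = (ΔV)²/R:
  P_R1 = (5 - 4.098)²/24000 = 0.00003392 W
  P_R2 = (4.098 - 1.015)²/82000 = 0.0001159 W
  P_R3 = (1.015 - 0)²/27000 = 0.00003816 W
P_total = P_R1 + P_R2 + P_R3 = 0.000188 W

Final answer: 0.000188 W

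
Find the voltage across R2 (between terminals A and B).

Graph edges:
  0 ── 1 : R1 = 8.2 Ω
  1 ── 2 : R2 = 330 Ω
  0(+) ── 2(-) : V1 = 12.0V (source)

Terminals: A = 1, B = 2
R1 and R2 are in series across V1 (node 0 → node 1 → node 2), and the output A–B is taken across R2, so this is a voltage divider.
Series current: I = V1/(R1 + R2) = 12/(8.2 + 330) = 12/338.2 = 0.03548 A
V_R2 = I × R2 = V1 × R2/(R1 + R2) = 12 × 330/338.2 = 11.71 V

Final answer: 11.71 V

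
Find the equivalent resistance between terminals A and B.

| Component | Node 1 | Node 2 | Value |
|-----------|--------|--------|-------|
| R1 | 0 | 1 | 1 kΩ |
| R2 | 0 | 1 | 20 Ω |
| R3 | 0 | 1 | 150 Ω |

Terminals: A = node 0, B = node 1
Reduce the network between node 0 (A) and node 1 (B) by series/parallel combination:
  Rp1 = R1 ‖ R2 ‖ R3 (parallel, all between nodes 0 and 1) = 1/(1/1000 + 1/20 + 1/150) = 17.34 Ω
R_eq = 17.34 Ω

Final answer: 17.34 Ω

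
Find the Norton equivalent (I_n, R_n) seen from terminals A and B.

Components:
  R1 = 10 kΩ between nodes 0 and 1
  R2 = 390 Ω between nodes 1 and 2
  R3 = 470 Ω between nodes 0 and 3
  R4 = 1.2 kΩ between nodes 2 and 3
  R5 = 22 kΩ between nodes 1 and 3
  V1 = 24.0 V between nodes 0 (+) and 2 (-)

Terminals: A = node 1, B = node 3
Find the Thévenin equivalent first; then I_n = V_th/R_th and R_n = R_th.
Step 1 — V_th is the open-circuit voltage V_A - V_B (nothing connected across the terminals).
Nodal analysis, taking node 2 as the 0 V reference.
Source V1 fixes V_0 = 24 V.
KCL at each unknown node (sum of currents leaving = 0; resistances in Ω):
  Node 1: (V_1 - 24)/10000 + (V_1 - 0)/390 + (V_1 - V_3)/22000 = 0
  Node 3: (V_3 - 24)/470 + (V_3 - 0)/1200 + (V_3 - V_1)/22000 = 0
Collecting terms (coefficients in siemens):
  0.00271·V_1 - 0.00004545·V_3 = 0.0024
  0.003006·V_3 - 0.00004545·V_1 = 0.05106
Determinant D = (0.00271)(0.003006) - (-0.00004545)(-0.00004545) = 0.000008144
V_1 = [(0.0024)(0.003006) - (-0.00004545)(0.05106)]/D = 1.171 V
V_3 = [(0.00271)(0.05106) - (0.0024)(-0.00004545)]/D = 17 V
V_th = V_1 - V_3 = 1.171 - 17 = -15.83 V
Step 2 — R_th: zero the source — replace V1 by a short circuit (node 2 merges into node 0) — and find the resistance seen between A (node 1) and B (node 3).
Reduce the network between node 1 (A) and node 3 (B) by series/parallel combination:
  Rp1 = R1 ‖ R2 (parallel, both between nodes 0 and 1) = 1/(1/10000 + 1/390) = 375.4 Ω
  Rp2 = R3 ‖ R4 (parallel, both between nodes 0 and 3) = 1/(1/470 + 1/1200) = 337.7 Ω
  Rs1 = Rp1 + Rp2 (series, joined only at node 0) = 375.4 + 337.7 = 713.1 Ω
  Rp3 = R5 ‖ Rs1 (parallel, both between nodes 1 and 3) = 1/(1/22000 + 1/713.1) = 690.7 Ω
R_th = 690.7 Ω
I_n = V_th/R_th = -15.83/690.7 = -0.02292 A, and R_n = R_th = 690.7 Ω

Final answer: I_n = -0.02292 A, R_n = 690.7 Ω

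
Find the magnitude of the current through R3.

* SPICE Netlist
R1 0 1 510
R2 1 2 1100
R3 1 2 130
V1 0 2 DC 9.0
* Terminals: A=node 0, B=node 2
Nodal analysis, taking node 2 as the 0 V reference.
Source V1 fixes V_0 = 9 V.
KCL at each unknown node (sum of currents leaving = 0; resistances in Ω):
  Node 1: (V_1 - 9)/510 + (V_1 - 0)/1100 + (V_1 - 0)/130 = 0
Collecting terms: 0.01056 × V_1 = 0.01765  =>  V_1 = 1.671 V
I_R3 = (V_1 - V_2)/R3 = (1.671 - 0)/130 = 0.01285 A
|I_R3| = 0.01285 A

Final answer: |I_R3| = 0.01285 A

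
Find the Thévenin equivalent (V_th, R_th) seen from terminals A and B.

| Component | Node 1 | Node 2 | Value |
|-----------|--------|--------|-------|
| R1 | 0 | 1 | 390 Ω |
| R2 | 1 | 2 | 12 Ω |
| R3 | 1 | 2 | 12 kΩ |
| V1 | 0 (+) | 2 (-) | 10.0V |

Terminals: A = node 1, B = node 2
Step 1 — V_th is the open-circuit voltage V_A - V_B (nothing connected across the terminals).
Nodal analysis, taking node 2 as the 0 V reference.
Source V1 fixes V_0 = 10 V.
KCL at each unknown node (sum of currents leaving = 0; resistances in Ω):
  Node 1: (V_1 - 10)/390 + (V_1 - 0)/12 + (V_1 - 0)/12000 = 0
Collecting terms: 0.08598 × V_1 = 0.02564  =>  V_1 = 0.2982 V
V_th = V_1 - V_2 = 0.2982 - 0 = 0.2982 V
Step 2 — R_th: zero the source — replace V1 by a short circuit (node 2 merges into node 0) — and find the resistance seen between A (node 1) and B (node 0).
Reduce the network between node 1 (A) and node 0 (B) by series/parallel combination:
  Rp1 = R1 ‖ R2 ‖ R3 (parallel, all between nodes 0 and 1) = 1/(1/390 + 1/12 + 1/12000) = 11.63 Ω
R_th = 11.63 Ω

Final answer: V_th = 0.2982 V, R_th = 11.63 Ω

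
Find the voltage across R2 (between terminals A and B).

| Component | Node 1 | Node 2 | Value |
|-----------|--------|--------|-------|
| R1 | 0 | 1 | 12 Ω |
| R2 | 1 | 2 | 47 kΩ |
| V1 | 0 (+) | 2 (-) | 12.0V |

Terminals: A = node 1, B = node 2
R1 and R2 are in series across V1 (node 0 → node 1 → node 2), and the output A–B is taken across R2, so this is a voltage divider.
Series current: I = V1/(R1 + R2) = 12/(12 + 47000) = 12/47010 = 0.0002553 A
V_R2 = I × R2 = V1 × R2/(R1 + R2) = 12 × 47000/47010 = 12 V

Final answer: 12 V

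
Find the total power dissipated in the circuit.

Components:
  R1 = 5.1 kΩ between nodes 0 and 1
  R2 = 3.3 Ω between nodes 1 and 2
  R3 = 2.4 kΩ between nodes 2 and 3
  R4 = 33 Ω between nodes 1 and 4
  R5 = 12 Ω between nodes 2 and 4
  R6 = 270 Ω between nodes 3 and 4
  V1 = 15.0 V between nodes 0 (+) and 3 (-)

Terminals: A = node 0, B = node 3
Nodal analysis, taking node 3 as the 0 V reference.
Source V1 fixes V_0 = 15 V.
KCL at each unknown node (sum of currents leaving = 0; resistances in Ω):
  Node 1: (V_1 - 15)/5100 + (V_1 - V_2)/3.3 + (V_1 - V_4)/33 = 0
  Node 2: (V_2 - V_1)/3.3 + (V_2 - 0)/2400 + (V_2 - V_4)/12 = 0
  Node 4: (V_4 - V_1)/33 + (V_4 - V_2)/12 + (V_4 - 0)/270 = 0
Collecting terms (coefficients in siemens):
  0.3335·V_1 - 0.303·V_2 - 0.0303·V_4 = 0.002941
  0.3868·V_2 - 0.303·V_1 - 0.08333·V_4 = 0
  0.1173·V_4 - 0.0303·V_1 - 0.08333·V_2 = 0
Solving these 3 simultaneous equations (Gaussian elimination) gives:
  V_1 = 0.7051 V, V_2 = 0.6986 V, V_4 = 0.6782 V
Power in each resistor, P = (ΔV)²/R:
  P_R1 = (15 - 0.7051)²/5100 = 0.04007 W
  P_R2 = (0.7051 - 0.6986)²/3.3 = 0.00001303 W
  P_R3 = (0.6986 - 0)²/2400 = 0.0002033 W
  P_R4 = (0.7051 - 0.6782)²/33 = 0.00002195 W
  P_R5 = (0.6986 - 0.6782)²/12 = 0.00003453 W
  P_R6 = (0 - 0.6782)²/270 = 0.001704 W
P_total = P_R1 + P_R2 + P_R3 + P_R4 + P_R5 + P_R6 = 0.04204 W

Final answer: 0.04204 W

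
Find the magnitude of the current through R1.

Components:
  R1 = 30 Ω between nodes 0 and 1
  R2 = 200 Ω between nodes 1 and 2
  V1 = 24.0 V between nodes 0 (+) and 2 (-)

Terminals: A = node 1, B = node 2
Nodal analysis, taking node 2 as the 0 V reference.
Source V1 fixes V_0 = 24 V.
KCL at each unknown node (sum of currents leaving = 0; resistances in Ω):
  Node 1: (V_1 - 24)/30 + (V_1 - 0)/200 = 0
Collecting terms: 0.03833 × V_1 = 0.8  =>  V_1 = 20.87 V
I_R1 = (V_0 - V_1)/R1 = (24 - 20.87)/30 = 0.1043 A
|I_R1| = 0.1043 A

Final answer: |I_R1| = 0.1043 A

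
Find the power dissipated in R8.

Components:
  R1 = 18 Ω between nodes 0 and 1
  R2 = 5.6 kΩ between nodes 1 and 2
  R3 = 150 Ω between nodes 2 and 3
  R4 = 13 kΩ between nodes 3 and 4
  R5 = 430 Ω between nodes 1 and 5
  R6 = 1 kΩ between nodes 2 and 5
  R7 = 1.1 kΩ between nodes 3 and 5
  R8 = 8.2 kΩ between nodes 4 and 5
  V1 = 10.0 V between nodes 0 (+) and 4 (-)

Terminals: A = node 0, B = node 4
Nodal analysis, taking node 4 as the 0 V reference.
Source V1 fixes V_0 = 10 V.
KCL at each unknown node (sum of currents leaving = 0; resistances in Ω):
  Node 1: (V_1 - 10)/18 + (V_1 - V_2)/5600 + (V_1 - V_5)/430 = 0
  Node 2: (V_2 - V_1)/5600 + (V_2 - V_3)/150 + (V_2 - V_5)/1000 = 0
  Node 3: (V_3 - V_2)/150 + (V_3 - 0)/13000 + (V_3 - V_5)/1100 = 0
  Node 5: (V_5 - V_1)/430 + (V_5 - V_2)/1000 + (V_5 - V_3)/1100 + (V_5 - 0)/8200 = 0
Collecting terms (coefficients in siemens):
  0.05806·V_1 - 0.0001786·V_2 - 0.002326·V_5 = 0.5556
  0.007845·V_2 - 0.0001786·V_1 - 0.006667·V_3 - 0.001·V_5 = 0
  0.007653·V_3 - 0.006667·V_2 - 0.0009091·V_5 = 0
  0.004357·V_5 - 0.002326·V_1 - 0.001·V_2 - 0.0009091·V_3 = 0
Solving these 4 simultaneous equations (Gaussian elimination) gives:
  V_1 = 9.967 V, V_2 = 9.016 V, V_3 = 8.954 V, V_5 = 9.259 V
I_R8 = (V_4 - V_5)/R8 = (0 - 9.259)/8200 = -0.001129 A
P_R8 = I_R8² × R8 = (-0.001129)² × 8200 = 0.01045 W

Final answer: 0.01045 W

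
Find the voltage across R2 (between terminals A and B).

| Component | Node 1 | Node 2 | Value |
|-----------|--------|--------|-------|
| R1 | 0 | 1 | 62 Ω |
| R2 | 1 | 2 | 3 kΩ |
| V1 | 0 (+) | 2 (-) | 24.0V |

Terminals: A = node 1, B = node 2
R1 and R2 are in series across V1 (node 0 → node 1 → node 2), and the output A–B is taken across R2, so this is a voltage divider.
Series current: I = V1/(R1 + R2) = 24/(62 + 3000) = 24/3062 = 0.007838 A
V_R2 = I × R2 = V1 × R2/(R1 + R2) = 24 × 3000/3062 = 23.51 V

Final answer: 23.51 V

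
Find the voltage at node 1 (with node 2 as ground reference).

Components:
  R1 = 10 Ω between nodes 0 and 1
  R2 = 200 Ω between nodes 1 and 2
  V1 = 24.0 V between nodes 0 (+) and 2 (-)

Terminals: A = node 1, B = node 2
Nodal analysis, taking node 2 as the 0 V reference.
Source V1 fixes V_0 = 24 V.
KCL at each unknown node (sum of currents leaving = 0; resistances in Ω):
  Node 1: (V_1 - 24)/10 + (V_1 - 0)/200 = 0
Collecting terms: 0.105 × V_1 = 2.4  =>  V_1 = 22.86 V
The requested potential is V_1 = 22.86 V.

Final answer: V_1 = 22.86 V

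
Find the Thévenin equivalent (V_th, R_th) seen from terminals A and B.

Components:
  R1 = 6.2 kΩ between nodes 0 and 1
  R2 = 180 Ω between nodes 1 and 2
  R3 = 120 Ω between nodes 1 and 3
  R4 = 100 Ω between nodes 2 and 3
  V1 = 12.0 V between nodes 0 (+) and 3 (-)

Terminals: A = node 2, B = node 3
Step 1 — V_th is the open-circuit voltage V_A - V_B (nothing connected across the terminals).
Nodal analysis, taking node 3 as the 0 V reference.
Source V1 fixes V_0 = 12 V.
KCL at each unknown node (sum of currents leaving = 0; resistances in Ω):
  Node 1: (V_1 - 12)/6200 + (V_1 - V_2)/180 + (V_1 - 0)/120 = 0
  Node 2: (V_2 - V_1)/180 + (V_2 - 0)/100 = 0
Collecting terms (coefficients in siemens):
  0.01405·V_1 - 0.005556·V_2 = 0.001935
  0.01556·V_2 - 0.005556·V_1 = 0
Determinant D = (0.01405)(0.01556) - (-0.005556)(-0.005556) = 0.0001877
V_1 = [(0.001935)(0.01556) - (-0.005556)(0)]/D = 0.1604 V
V_2 = [(0.01405)(0) - (0.001935)(-0.005556)]/D = 0.05729 V
V_th = V_2 - V_3 = 0.05729 - 0 = 0.05729 V
Step 2 — R_th: zero the source — replace V1 by a short circuit (node 3 merges into node 0) — and find the resistance seen between A (node 2) and B (node 0).
Reduce the network between node 2 (A) and node 0 (B) by series/parallel combination:
  Rp1 = R1 ‖ R3 (parallel, both between nodes 0 and 1) = 1/(1/6200 + 1/120) = 117.7 Ω
  Rs1 = R2 + Rp1 (series, joined only at node 1) = 180 + 117.7 = 297.7 Ω
  Rp2 = R4 ‖ Rs1 (parallel, both between nodes 0 and 2) = 1/(1/100 + 1/297.7) = 74.86 Ω
R_th = 74.86 Ω

Final answer: V_th = 0.05729 V, R_th = 74.86 Ω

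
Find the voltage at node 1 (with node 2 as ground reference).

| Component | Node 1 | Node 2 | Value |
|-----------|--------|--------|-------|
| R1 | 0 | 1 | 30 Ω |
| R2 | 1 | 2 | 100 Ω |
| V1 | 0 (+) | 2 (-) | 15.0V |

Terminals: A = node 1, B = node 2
Nodal analysis, taking node 2 as the 0 V reference.
Source V1 fixes V_0 = 15 V.
KCL at each unknown node (sum of currents leaving = 0; resistances in Ω):
  Node 1: (V_1 - 15)/30 + (V_1 - 0)/100 = 0
Collecting terms: 0.04333 × V_1 = 0.5  =>  V_1 = 11.54 V
The requested potential is V_1 = 11.54 V.

Final answer: V_1 = 11.54 V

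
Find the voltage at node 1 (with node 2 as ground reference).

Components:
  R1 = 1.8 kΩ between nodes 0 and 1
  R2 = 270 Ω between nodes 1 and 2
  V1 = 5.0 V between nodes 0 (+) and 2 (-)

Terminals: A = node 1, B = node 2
Nodal analysis, taking node 2 as the 0 V reference.
Source V1 fixes V_0 = 5 V.
KCL at each unknown node (sum of currents leaving = 0; resistances in Ω):
  Node 1: (V_1 - 5)/1800 + (V_1 - 0)/270 = 0
Collecting terms: 0.004259 × V_1 = 0.002778  =>  V_1 = 0.6522 V
The requested potential is V_1 = 0.6522 V.

Final answer: V_1 = 0.6522 V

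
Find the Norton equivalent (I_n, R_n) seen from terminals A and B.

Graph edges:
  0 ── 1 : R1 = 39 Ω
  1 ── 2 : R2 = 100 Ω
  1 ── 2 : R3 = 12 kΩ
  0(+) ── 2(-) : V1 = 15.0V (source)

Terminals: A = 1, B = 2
Find the Thévenin equivalent first; then I_n = V_th/R_th and R_n = R_th.
Step 1 — V_th is the open-circuit voltage V_A - V_B (nothing connected across the terminals).
Nodal analysis, taking node 2 as the 0 V reference.
Source V1 fixes V_0 = 15 V.
KCL at each unknown node (sum of currents leaving = 0; resistances in Ω):
  Node 1: (V_1 - 15)/39 + (V_1 - 0)/100 + (V_1 - 0)/12000 = 0
Collecting terms: 0.03572 × V_1 = 0.3846  =>  V_1 = 10.77 V
V_th = V_1 - V_2 = 10.77 - 0 = 10.77 V
Step 2 — R_th: zero the source — replace V1 by a short circuit (node 2 merges into node 0) — and find the resistance seen between A (node 1) and B (node 0).
Reduce the network between node 1 (A) and node 0 (B) by series/parallel combination:
  Rp1 = R1 ‖ R2 ‖ R3 (parallel, all between nodes 0 and 1) = 1/(1/39 + 1/100 + 1/12000) = 27.99 Ω
R_th = 27.99 Ω
I_n = V_th/R_th = 10.77/27.99 = 0.3846 A, and R_n = R_th = 27.99 Ω

Final answer: I_n = 0.3846 A, R_n = 27.99 Ω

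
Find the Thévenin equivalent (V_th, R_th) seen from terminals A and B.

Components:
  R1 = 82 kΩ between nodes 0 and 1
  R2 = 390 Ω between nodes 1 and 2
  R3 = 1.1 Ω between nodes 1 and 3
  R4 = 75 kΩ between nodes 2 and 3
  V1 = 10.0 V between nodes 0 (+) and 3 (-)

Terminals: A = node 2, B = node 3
Step 1 — V_th is the open-circuit voltage V_A - V_B (nothing connected across the terminals).
Nodal analysis, taking node 3 as the 0 V reference.
Source V1 fixes V_0 = 10 V.
KCL at each unknown node (sum of currents leaving = 0; resistances in Ω):
  Node 1: (V_1 - 10)/82000 + (V_1 - V_2)/390 + (V_1 - 0)/1.1 = 0
  Node 2: (V_2 - V_1)/390 + (V_2 - 0)/75000 = 0
Collecting terms (coefficients in siemens):
  0.9117·V_1 - 0.002564·V_2 = 0.000122
  0.002577·V_2 - 0.002564·V_1 = 0
Determinant D = (0.9117)(0.002577) - (-0.002564)(-0.002564) = 0.002343
V_1 = [(0.000122)(0.002577) - (-0.002564)(0)]/D = 0.0001341 V
V_2 = [(0.9117)(0) - (0.000122)(-0.002564)]/D = 0.0001334 V
V_th = V_2 - V_3 = 0.0001334 - 0 = 0.0001334 V
Step 2 — R_th: zero the source — replace V1 by a short circuit (node 3 merges into node 0) — and find the resistance seen between A (node 2) and B (node 0).
Reduce the network between node 2 (A) and node 0 (B) by series/parallel combination:
  Rp1 = R1 ‖ R3 (parallel, both between nodes 0 and 1) = 1/(1/82000 + 1/1.1) = 1.1 Ω
  Rs1 = R2 + Rp1 (series, joined only at node 1) = 390 + 1.1 = 391.1 Ω
  Rp2 = R4 ‖ Rs1 (parallel, both between nodes 0 and 2) = 1/(1/75000 + 1/391.1) = 389.1 Ω
R_th = 389.1 Ω

Final answer: V_th = 0.0001334 V, R_th = 389.1 Ω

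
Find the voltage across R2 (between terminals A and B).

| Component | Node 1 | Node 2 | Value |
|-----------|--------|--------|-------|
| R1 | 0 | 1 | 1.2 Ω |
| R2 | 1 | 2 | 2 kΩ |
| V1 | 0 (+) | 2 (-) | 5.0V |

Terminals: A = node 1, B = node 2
R1 and R2 are in series across V1 (node 0 → node 1 → node 2), and the output A–B is taken across R2, so this is a voltage divider.
Series current: I = V1/(R1 + R2) = 5/(1.2 + 2000) = 5/2001 = 0.002499 A
V_R2 = I × R2 = V1 × R2/(R1 + R2) = 5 × 2000/2001 = 4.997 V

Final answer: 4.997 V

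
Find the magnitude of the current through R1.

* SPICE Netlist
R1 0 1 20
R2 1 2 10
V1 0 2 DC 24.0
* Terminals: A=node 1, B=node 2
Nodal analysis, taking node 2 as the 0 V reference.
Source V1 fixes V_0 = 24 V.
KCL at each unknown node (sum of currents leaving = 0; resistances in Ω):
  Node 1: (V_1 - 24)/20 + (V_1 - 0)/10 = 0
Collecting terms: 0.15 × V_1 = 1.2  =>  V_1 = 8 V
I_R1 = (V_0 - V_1)/R1 = (24 - 8)/20 = 0.8 A
|I_R1| = 0.8 A

Final answer: |I_R1| = 0.8 A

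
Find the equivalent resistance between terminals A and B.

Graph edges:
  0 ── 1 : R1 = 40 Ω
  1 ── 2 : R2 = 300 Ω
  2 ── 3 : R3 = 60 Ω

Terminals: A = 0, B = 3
Reduce the network between node 0 (A) and node 3 (B) by series/parallel combination:
  Rs1 = R1 + R2 (series, joined only at node 1) = 40 + 300 = 340 Ω
  Rs2 = R3 + Rs1 (series, joined only at node 2) = 60 + 340 = 400 Ω
R_eq = 400 Ω

Final answer: 400 Ω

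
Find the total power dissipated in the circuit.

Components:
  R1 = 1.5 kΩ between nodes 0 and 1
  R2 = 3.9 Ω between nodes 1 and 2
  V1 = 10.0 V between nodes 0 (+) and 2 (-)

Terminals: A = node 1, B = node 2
Nodal analysis, taking node 2 as the 0 V reference.
Source V1 fixes V_0 = 10 V.
KCL at each unknown node (sum of currents leaving = 0; resistances in Ω):
  Node 1: (V_1 - 10)/1500 + (V_1 - 0)/3.9 = 0
Collecting terms: 0.2571 × V_1 = 0.006667  =>  V_1 = 0.02593 V
Power in each resistor, P = (ΔV)²/R:
  P_R1 = (10 - 0.02593)²/1500 = 0.06632 W
  P_R2 = (0.02593 - 0)²/3.9 = 0.0001724 W
P_total = P_R1 + P_R2 = 0.06649 W

Final answer: 0.06649 W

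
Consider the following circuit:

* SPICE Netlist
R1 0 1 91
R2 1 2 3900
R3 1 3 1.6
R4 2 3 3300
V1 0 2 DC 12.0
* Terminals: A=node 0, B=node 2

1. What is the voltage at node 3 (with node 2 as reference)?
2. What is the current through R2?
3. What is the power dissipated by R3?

Nodal analysis, taking node 2 as the 0 V reference.
Source V1 fixes V_0 = 12 V.
KCL at each unknown node (sum of currents leaving = 0; resistances in Ω):
  Node 1: (V_1 - 12)/91 + (V_1 - 0)/3900 + (V_1 - V_3)/1.6 = 0
  Node 3: (V_3 - V_1)/1.6 + (V_3 - 0)/3300 = 0
Collecting terms (coefficients in siemens):
  0.6362·V_1 - 0.625·V_3 = 0.1319
  0.6253·V_3 - 0.625·V_1 = 0
Determinant D = (0.6362)(0.6253) - (-0.625)(-0.625) = 0.007221
V_1 = [(0.1319)(0.6253) - (-0.625)(0)]/D = 11.42 V
V_3 = [(0.6362)(0) - (0.1319)(-0.625)]/D = 11.41 V
Part 1:
  Read off the nodal solution: V_3 = 11.41 V
Part 2:
  I_R2 = (V_1 - V_2)/R2 = (11.42 - 0)/3900 = 0.002928 A
  Magnitude: I_R2 = 0.002928 A
Part 3:
  I_R3 = (V_1 - V_3)/R3 = (11.42 - 11.41)/1.6 = 0.003459 A
  P_R3 = I_R3² × R3 = (0.003459)² × 1.6 = 0.00001914 W

Final answers:
1. V_3 = 11.41 V
2. I_R2 = 0.002928 A
3. P_R3 = 1.914e-05 W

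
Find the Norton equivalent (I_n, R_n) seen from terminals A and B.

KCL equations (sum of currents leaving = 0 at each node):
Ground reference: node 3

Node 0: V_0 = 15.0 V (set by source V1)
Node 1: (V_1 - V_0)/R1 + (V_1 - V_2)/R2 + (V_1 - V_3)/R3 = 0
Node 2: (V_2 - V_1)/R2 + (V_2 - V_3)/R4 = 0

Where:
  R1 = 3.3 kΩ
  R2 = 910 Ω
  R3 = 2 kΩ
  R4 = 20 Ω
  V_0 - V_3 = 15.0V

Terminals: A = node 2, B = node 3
Find the Thévenin equivalent first; then I_n = V_th/R_th and R_n = R_th.
Step 1 — V_th is the open-circuit voltage V_A - V_B (nothing connected across the terminals).
Nodal analysis, taking node 3 as the 0 V reference.
Source V1 fixes V_0 = 15 V.
KCL at each unknown node (sum of currents leaving = 0; resistances in Ω):
  Node 1: (V_1 - 15)/3300 + (V_1 - V_2)/910 + (V_1 - 0)/2000 = 0
  Node 2: (V_2 - V_1)/910 + (V_2 - 0)/20 = 0
Collecting terms (coefficients in siemens):
  0.001902·V_1 - 0.001099·V_2 = 0.004545
  0.0511·V_2 - 0.001099·V_1 = 0
Determinant D = (0.001902)(0.0511) - (-0.001099)(-0.001099) = 0.00009598
V_1 = [(0.004545)(0.0511) - (-0.001099)(0)]/D = 2.42 V
V_2 = [(0.001902)(0) - (0.004545)(-0.001099)]/D = 0.05204 V
V_th = V_2 - V_3 = 0.05204 - 0 = 0.05204 V
Step 2 — R_th: zero the source — replace V1 by a short circuit (node 3 merges into node 0) — and find the resistance seen between A (node 2) and B (node 0).
Reduce the network between node 2 (A) and node 0 (B) by series/parallel combination:
  Rp1 = R1 ‖ R3 (parallel, both between nodes 0 and 1) = 1/(1/3300 + 1/2000) = 1245 Ω
  Rs1 = R2 + Rp1 (series, joined only at node 1) = 910 + 1245 = 2155 Ω
  Rp2 = R4 ‖ Rs1 (parallel, both between nodes 0 and 2) = 1/(1/20 + 1/2155) = 19.82 Ω
R_th = 19.82 Ω
I_n = V_th/R_th = 0.05204/19.82 = 0.002626 A, and R_n = R_th = 19.82 Ω

Final answer: I_n = 0.002626 A, R_n = 19.82 Ω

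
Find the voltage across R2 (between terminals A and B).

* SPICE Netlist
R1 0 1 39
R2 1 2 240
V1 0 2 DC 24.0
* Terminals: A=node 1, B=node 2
R1 and R2 are in series across V1 (node 0 → node 1 → node 2), and the output A–B is taken across R2, so this is a voltage divider.
Series current: I = V1/(R1 + R2) = 24/(39 + 240) = 24/279 = 0.08602 A
V_R2 = I × R2 = V1 × R2/(R1 + R2) = 24 × 240/279 = 20.65 V

Final answer: 20.65 V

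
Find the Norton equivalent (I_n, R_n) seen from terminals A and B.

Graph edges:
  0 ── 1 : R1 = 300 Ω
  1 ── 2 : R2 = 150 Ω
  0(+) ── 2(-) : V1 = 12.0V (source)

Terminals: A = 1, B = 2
Find the Thévenin equivalent first; then I_n = V_th/R_th and R_n = R_th.
Step 1 — V_th is the open-circuit voltage V_A - V_B (nothing connected across the terminals).
Nodal analysis, taking node 2 as the 0 V reference.
Source V1 fixes V_0 = 12 V.
KCL at each unknown node (sum of currents leaving = 0; resistances in Ω):
  Node 1: (V_1 - 12)/300 + (V_1 - 0)/150 = 0
Collecting terms: 0.01 × V_1 = 0.04  =>  V_1 = 4 V
V_th = V_1 - V_2 = 4 - 0 = 4 V
Step 2 — R_th: zero the source — replace V1 by a short circuit (node 2 merges into node 0) — and find the resistance seen between A (node 1) and B (node 0).
Reduce the network between node 1 (A) and node 0 (B) by series/parallel combination:
  Rp1 = R1 ‖ R2 (parallel, both between nodes 0 and 1) = 1/(1/300 + 1/150) = 100 Ω
R_th = 100 Ω
I_n = V_th/R_th = 4/100 = 0.04 A, and R_n = R_th = 100 Ω

Final answer: I_n = 0.04 A, R_n = 100 Ω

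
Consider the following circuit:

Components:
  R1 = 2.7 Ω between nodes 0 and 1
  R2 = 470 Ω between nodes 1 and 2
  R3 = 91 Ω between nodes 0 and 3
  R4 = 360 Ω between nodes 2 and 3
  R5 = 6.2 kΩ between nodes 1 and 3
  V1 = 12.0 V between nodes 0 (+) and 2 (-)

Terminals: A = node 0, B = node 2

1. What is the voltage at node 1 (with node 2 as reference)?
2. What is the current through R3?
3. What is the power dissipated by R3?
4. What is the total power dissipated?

Nodal analysis, taking node 2 as the 0 V reference.
Source V1 fixes V_0 = 12 V.
KCL at each unknown node (sum of currents leaving = 0; resistances in Ω):
  Node 1: (V_1 - 12)/2.7 + (V_1 - 0)/470 + (V_1 - V_3)/6200 = 0
  Node 3: (V_3 - 12)/91 + (V_3 - 0)/360 + (V_3 - V_1)/6200 = 0
Collecting terms (coefficients in siemens):
  0.3727·V_1 - 0.0001613·V_3 = 4.444
  0.01393·V_3 - 0.0001613·V_1 = 0.1319
Determinant D = (0.3727)(0.01393) - (-0.0001613)(-0.0001613) = 0.00519
V_1 = [(4.444)(0.01393) - (-0.0001613)(0.1319)]/D = 11.93 V
V_3 = [(0.3727)(0.1319) - (4.444)(-0.0001613)]/D = 9.606 V
Part 1:
  Read off the nodal solution: V_1 = 11.93 V
Part 2:
  I_R3 = (V_0 - V_3)/R3 = (12 - 9.606)/91 = 0.02631 A
  Magnitude: I_R3 = 0.02631 A
Part 3:
  I_R3 = (V_0 - V_3)/R3 = (12 - 9.606)/91 = 0.02631 A
  P_R3 = I_R3² × R3 = (0.02631)² × 91 = 0.06298 W
Part 4:
  Power in each resistor, P = (ΔV)²/R:
    P_R1 = (12 - 11.93)²/2.7 = 0.001792 W
    P_R2 = (11.93 - 0)²/470 = 0.3028 W
    P_R3 = (12 - 9.606)²/91 = 0.06298 W
    P_R4 = (0 - 9.606)²/360 = 0.2563 W
    P_R5 = (11.93 - 9.606)²/6200 = 0.0008715 W
  P_total = P_R1 + P_R2 + P_R3 + P_R4 + P_R5 = 0.6248 W

Final answers:
1. V_1 = 11.93 V
2. I_R3 = 0.02631 A
3. P_R3 = 0.06298 W
4. P_total = 0.6248 W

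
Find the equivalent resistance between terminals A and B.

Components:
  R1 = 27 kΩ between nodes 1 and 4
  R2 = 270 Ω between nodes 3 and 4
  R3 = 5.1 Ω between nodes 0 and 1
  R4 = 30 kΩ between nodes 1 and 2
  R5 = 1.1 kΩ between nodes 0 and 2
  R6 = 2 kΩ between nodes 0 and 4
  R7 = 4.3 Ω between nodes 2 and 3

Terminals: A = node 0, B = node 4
The network is not a plain series/parallel combination. Inject a 1 A test current into terminal A (node 0) and return it from terminal B (node 4); then R_eq = V_A / (1 A).
Nodal analysis, taking node 4 as the 0 V reference.
Current source I_test pushes 1 A into node 0 and draws it out of node 4.
KCL at each unknown node (sum of currents leaving = 0; resistances in Ω):
  Node 0: (V_0 - V_1)/5.1 + (V_0 - V_2)/1100 + (V_0 - 0)/2000 - 1 = 0
  Node 1: (V_1 - V_0)/5.1 + (V_1 - 0)/27000 + (V_1 - V_2)/30000 = 0
  Node 2: (V_2 - V_0)/1100 + (V_2 - V_1)/30000 + (V_2 - V_3)/4.3 = 0
  Node 3: (V_3 - V_2)/4.3 + (V_3 - 0)/270 = 0
Collecting terms (coefficients in siemens):
  0.1975·V_0 - 0.1961·V_1 - 0.0009091·V_2 = 1
  0.1961·V_1 - 0.1961·V_0 - 0.00003333·V_2 = 0
  0.2335·V_2 - 0.0009091·V_0 - 0.00003333·V_1 - 0.2326·V_3 = 0
  0.2363·V_3 - 0.2326·V_2 = 0
Solving these 4 simultaneous equations (Gaussian elimination) gives:
  V_0 = 777.7 V, V_1 = 777.4 V, V_2 = 159.7 V, V_3 = 157.2 V
R_eq = V_0 / 1 A = 777.7 Ω

Final answer: 777.7 Ω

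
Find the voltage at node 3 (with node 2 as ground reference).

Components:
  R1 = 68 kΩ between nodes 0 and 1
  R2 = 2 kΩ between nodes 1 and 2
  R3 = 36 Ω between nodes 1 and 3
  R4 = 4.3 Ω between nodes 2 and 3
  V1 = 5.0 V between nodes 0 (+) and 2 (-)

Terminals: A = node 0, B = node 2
Nodal analysis, taking node 2 as the 0 V reference.
Source V1 fixes V_0 = 5 V.
KCL at each unknown node (sum of currents leaving = 0; resistances in Ω):
  Node 1: (V_1 - 5)/68000 + (V_1 - 0)/2000 + (V_1 - V_3)/36 = 0
  Node 3: (V_3 - V_1)/36 + (V_3 - 0)/4.3 = 0
Collecting terms (coefficients in siemens):
  0.02829·V_1 - 0.02778·V_3 = 0.00007353
  0.2603·V_3 - 0.02778·V_1 = 0
Determinant D = (0.02829)(0.2603) - (-0.02778)(-0.02778) = 0.006594
V_1 = [(0.00007353)(0.2603) - (-0.02778)(0)]/D = 0.002903 V
V_3 = [(0.02829)(0) - (0.00007353)(-0.02778)]/D = 0.0003098 V
The requested potential is V_3 = 0.0003098 V.

Final answer: V_3 = 0.0003098 V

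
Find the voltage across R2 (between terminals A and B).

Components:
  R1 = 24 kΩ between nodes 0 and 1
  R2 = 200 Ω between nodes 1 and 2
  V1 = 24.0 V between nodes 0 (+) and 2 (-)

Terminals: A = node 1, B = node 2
R1 and R2 are in series across V1 (node 0 → node 1 → node 2), and the output A–B is taken across R2, so this is a voltage divider.
Series current: I = V1/(R1 + R2) = 24/(24000 + 200) = 24/24200 = 0.0009917 A
V_R2 = I × R2 = V1 × R2/(R1 + R2) = 24 × 200/24200 = 0.1983 V

Final answer: 0.1983 V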